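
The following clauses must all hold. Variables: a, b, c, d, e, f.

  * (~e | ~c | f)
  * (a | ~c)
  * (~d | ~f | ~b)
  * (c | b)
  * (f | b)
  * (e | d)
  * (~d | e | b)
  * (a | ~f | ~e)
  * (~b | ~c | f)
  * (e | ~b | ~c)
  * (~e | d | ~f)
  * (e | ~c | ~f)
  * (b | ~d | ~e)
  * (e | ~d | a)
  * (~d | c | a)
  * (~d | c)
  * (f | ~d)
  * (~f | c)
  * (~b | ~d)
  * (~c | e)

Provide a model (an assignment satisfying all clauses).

a=False  b=True  c=False  d=False  e=True  f=False

Branch on a: take a = False.
  then c is forced to False.
  then b is forced to True.
  then d is forced to False.
  then e is forced to True.
  then f is forced to False.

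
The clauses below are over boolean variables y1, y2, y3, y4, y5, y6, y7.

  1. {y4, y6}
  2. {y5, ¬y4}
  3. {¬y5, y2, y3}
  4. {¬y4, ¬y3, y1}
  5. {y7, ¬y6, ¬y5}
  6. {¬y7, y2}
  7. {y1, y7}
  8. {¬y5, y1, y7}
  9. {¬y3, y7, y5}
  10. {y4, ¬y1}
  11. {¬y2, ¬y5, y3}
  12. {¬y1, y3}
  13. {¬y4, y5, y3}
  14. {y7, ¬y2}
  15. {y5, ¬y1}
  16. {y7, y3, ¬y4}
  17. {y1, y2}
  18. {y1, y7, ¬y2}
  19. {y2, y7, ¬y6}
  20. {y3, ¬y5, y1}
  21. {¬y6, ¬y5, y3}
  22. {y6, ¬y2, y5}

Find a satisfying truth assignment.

y1=True, y2=True, y3=True, y4=True, y5=True, y6=True, y7=True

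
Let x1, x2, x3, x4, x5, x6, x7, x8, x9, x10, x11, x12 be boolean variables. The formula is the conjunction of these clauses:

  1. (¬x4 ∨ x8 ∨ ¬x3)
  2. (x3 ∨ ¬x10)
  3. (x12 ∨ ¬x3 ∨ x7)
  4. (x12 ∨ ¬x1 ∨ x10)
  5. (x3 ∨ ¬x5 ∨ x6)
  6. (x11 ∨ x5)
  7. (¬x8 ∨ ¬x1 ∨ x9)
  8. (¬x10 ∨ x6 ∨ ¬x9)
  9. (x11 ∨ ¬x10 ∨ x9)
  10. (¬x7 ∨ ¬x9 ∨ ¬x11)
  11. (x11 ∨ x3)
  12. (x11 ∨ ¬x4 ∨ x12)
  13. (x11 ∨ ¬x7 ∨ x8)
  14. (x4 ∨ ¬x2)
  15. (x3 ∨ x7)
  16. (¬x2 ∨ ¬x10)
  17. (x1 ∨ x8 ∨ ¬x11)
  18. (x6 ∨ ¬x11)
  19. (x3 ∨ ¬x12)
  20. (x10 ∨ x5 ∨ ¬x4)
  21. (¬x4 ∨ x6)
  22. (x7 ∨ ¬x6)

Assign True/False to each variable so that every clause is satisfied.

x1=True, x2=True, x3=True, x4=True, x5=True, x6=True, x7=True, x8=True, x9=True, x10=False, x11=False, x12=True

Branch on x1: take x1 = True.
Set x2 = True and propagate.
  then x4 is forced to True.
  then x10 is forced to False.
  then x12 is forced to True.
  then x3 is forced to True.
  then x8 is forced to True.
  then x9 is forced to True.
  then x5 is forced to True.
  then x6 is forced to True.
  then x7 is forced to True.
  then x11 is forced to False.
Every clause has at least one true literal under this assignment.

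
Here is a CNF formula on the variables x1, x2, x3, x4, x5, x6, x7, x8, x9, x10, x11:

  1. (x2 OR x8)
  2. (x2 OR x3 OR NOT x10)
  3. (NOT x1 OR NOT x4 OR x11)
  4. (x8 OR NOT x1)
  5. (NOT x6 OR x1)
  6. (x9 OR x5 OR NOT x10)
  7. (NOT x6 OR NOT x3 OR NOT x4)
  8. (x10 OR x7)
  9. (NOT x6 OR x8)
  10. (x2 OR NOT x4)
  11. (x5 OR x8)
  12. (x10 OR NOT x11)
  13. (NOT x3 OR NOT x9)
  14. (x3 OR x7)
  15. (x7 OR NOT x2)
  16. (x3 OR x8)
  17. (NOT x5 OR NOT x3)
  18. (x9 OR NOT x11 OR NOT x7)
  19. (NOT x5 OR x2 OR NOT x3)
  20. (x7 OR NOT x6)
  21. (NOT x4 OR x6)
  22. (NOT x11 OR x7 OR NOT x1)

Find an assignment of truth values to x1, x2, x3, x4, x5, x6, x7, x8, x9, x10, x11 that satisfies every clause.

Pure literal: x4 appears only negated; assign x4 = False.
x8 occurs only positively in the remaining clauses — set x8 = True.
Branch on x1: take x1 = False.
  then x6 is forced to False.
Try x2 = True.
  then x7 is forced to True.
Branch on x3: take x3 = False.
The remaining clauses are satisfied by x5 = False, x9 = True, x10 = False, x11 = False.
Every clause has at least one true literal under this assignment.

x1=False, x2=True, x3=False, x4=False, x5=False, x6=False, x7=True, x8=True, x9=True, x10=False, x11=False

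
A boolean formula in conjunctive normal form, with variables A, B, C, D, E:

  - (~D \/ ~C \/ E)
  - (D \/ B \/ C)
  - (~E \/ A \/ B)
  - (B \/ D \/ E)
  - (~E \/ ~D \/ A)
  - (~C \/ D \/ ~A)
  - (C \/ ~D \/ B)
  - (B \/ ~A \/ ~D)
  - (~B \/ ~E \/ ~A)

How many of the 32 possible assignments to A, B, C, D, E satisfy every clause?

7

Case analysis on D and B:
  D=1, B=1: remaining (A,C,E) ∈ {(0,0,0); (1,0,0)} — 2.
  D=1, B=0: a clause becomes empty — 0.
  D=0, B=1: 5 of the 8 assignments to (A,C,E) work.
  D=0, B=0: a clause becomes empty — 0.
Total: 2 + 0 + 5 + 0 = 7.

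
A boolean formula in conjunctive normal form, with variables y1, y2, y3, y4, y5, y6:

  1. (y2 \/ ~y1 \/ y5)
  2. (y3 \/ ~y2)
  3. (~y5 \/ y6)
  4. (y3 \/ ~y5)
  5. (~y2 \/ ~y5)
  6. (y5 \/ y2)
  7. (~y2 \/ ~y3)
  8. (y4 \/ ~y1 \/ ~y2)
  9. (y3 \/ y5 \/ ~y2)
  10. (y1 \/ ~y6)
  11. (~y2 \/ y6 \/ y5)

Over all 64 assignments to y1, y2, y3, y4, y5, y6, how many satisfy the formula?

2

The models are:
  y1=T y2=F y3=T y4=F y5=T y6=T
  y1=T y2=F y3=T y4=T y5=T y6=T
Count: 2.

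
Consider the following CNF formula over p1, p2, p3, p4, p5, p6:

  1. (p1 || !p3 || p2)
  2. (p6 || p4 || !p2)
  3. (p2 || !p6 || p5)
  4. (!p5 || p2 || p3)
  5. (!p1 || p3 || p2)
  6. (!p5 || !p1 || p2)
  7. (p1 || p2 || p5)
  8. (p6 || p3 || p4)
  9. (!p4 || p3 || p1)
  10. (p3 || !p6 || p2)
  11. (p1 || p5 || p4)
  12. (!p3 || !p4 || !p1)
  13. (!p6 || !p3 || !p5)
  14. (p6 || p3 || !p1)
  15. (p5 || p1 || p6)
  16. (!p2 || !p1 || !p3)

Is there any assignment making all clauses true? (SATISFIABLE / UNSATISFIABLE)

SATISFIABLE

Set p1 = True and propagate.
For the remaining variables, p2 = True, p3 = False, p4 = True, p5 = True, p6 = True works.
So p1=T, p2=T, p3=F, p4=T, p5=T, p6=T is a satisfying assignment.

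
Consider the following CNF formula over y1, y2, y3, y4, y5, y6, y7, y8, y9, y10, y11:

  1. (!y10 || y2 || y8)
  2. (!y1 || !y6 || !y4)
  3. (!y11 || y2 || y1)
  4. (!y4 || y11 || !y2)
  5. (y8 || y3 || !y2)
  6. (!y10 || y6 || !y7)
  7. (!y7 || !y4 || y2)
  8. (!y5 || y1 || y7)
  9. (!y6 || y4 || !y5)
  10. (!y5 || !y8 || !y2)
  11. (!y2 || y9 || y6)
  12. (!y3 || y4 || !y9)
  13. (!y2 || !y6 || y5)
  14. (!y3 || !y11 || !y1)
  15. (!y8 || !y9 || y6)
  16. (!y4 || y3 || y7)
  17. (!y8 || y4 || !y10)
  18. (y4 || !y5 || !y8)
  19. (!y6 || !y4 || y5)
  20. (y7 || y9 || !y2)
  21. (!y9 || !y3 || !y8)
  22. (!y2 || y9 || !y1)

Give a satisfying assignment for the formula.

y1 = T, y2 = F, y3 = T, y4 = T, y5 = F, y6 = F, y7 = F, y8 = T, y9 = F, y10 = F, y11 = F

Pure literal: y10 appears only negated; assign y10 = False.
Try y1 = True.
For the remaining variables, y2 = False, y3 = True, y4 = True, y5 = False, y6 = False, y7 = False, y8 = True, y9 = False, y11 = False works.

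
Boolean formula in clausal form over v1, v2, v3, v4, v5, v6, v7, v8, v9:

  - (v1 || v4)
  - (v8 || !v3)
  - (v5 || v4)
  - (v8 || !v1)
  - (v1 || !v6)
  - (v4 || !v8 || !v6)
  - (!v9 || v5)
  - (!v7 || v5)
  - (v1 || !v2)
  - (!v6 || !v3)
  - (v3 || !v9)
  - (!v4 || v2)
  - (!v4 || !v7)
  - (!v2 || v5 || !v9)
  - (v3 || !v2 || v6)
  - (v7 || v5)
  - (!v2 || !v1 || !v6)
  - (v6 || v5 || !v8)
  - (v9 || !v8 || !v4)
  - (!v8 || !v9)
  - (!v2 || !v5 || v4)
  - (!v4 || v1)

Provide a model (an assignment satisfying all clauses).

v1=True, v2=False, v3=True, v4=False, v5=True, v6=False, v7=True, v8=True, v9=False

Check each clause:
  1. (v4 || v1) — v1 is true.
  2. (!v3 || v8) — v8 is true.
  3. (v4 || v5) — v5 is true.
  4. (!v1 || v8) — v8 is true.
  5. (!v6 || v1) — v1 is true.
  6. (!v8 || !v6 || v4) — !v6 is true.
  7. (v5 || !v9) — v5 is true.
  8. (v5 || !v7) — v5 is true.
  9. (!v2 || v1) — v1 is true.
  10. (!v3 || !v6) — !v6 is true.
  11. (!v9 || v3) — v3 is true.
  12. (!v4 || v2) — !v4 is true.
  13. (!v7 || !v4) — !v4 is true.
  14. (!v9 || v5 || !v2) — v5 is true.
  15. (v3 || !v2 || v6) — v3 is true.
  16. (v7 || v5) — v5 is true.
  17. (!v1 || !v6 || !v2) — !v6 is true.
  18. (v5 || v6 || !v8) — v5 is true.
  19. (!v4 || !v8 || v9) — !v4 is true.
  20. (!v8 || !v9) — !v9 is true.
  21. (!v2 || !v5 || v4) — !v2 is true.
  22. (v1 || !v4) — v1 is true.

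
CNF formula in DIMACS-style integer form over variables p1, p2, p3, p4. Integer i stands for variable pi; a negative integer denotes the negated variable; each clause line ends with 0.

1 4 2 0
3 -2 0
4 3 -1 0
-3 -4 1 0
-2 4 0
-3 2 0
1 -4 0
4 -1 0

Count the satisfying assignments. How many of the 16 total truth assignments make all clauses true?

2

The models are:
  p1=T p2=F p3=F p4=T
  p1=T p2=T p3=T p4=T
Count: 2.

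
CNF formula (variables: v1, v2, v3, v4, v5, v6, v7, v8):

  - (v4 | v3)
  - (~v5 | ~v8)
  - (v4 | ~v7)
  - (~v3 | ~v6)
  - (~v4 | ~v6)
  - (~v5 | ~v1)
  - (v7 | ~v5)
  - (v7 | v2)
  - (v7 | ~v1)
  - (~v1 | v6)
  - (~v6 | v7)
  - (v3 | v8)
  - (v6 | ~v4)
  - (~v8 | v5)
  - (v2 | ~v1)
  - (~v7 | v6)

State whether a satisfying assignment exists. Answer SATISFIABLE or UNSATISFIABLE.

Pure literal: v1 appears only negated; assign v1 = False.
Pure literal: v2 appears only positively; assign v2 = True.
Branch on v3: take v3 = True.
  then v6 is forced to False.
  then v4 is forced to False.
  then v7 is forced to False.
  then v5 is forced to False.
  then v8 is forced to False.
So v1=F, v2=T, v3=T, v4=F, v5=F, v6=F, v7=F, v8=F is a satisfying assignment.

SATISFIABLE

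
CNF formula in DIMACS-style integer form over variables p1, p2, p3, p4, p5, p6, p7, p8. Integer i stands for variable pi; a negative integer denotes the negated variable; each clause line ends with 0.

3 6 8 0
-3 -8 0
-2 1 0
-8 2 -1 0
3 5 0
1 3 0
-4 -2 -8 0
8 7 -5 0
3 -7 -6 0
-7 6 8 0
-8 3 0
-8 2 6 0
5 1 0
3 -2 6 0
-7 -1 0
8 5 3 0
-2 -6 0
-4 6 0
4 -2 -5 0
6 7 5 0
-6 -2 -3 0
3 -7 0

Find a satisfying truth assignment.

p1=True  p2=False  p3=True  p4=True  p5=False  p6=True  p7=False  p8=False

Try p1 = True.
  then p7 is forced to False.
Set p2 = False and propagate.
  then p8 is forced to False.
  then p5 is forced to False.
  then p3 is forced to True.
  then p6 is forced to True.
p4 is now unconstrained; take p4 = True.
Every clause has at least one true literal under this assignment.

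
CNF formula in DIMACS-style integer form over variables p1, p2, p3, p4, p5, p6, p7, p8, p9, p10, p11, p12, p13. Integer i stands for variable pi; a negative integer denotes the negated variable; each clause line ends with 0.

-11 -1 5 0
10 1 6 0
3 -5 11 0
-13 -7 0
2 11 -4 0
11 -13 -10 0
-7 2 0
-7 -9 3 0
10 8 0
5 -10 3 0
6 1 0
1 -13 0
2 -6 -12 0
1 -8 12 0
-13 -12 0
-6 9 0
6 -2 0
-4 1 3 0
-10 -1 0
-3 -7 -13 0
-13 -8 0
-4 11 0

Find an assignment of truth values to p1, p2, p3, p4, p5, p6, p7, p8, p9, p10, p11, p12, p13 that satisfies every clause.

p1 = True, p2 = False, p3 = False, p4 = True, p5 = True, p6 = False, p7 = False, p8 = True, p9 = True, p10 = False, p11 = True, p12 = True, p13 = False

Check each clause:
  1. {p5, ¬p1, ¬p11} — p5 is true.
  2. {p6, p10, p1} — p1 is true.
  3. {p11, ¬p5, p3} — p11 is true.
  4. {¬p13, ¬p7} — ¬p7 is true.
  5. {¬p4, p2, p11} — p11 is true.
  6. {¬p13, p11, ¬p10} — p11 is true.
  7. {p2, ¬p7} — ¬p7 is true.
  8. {¬p9, p3, ¬p7} — ¬p7 is true.
  9. {p8, p10} — p8 is true.
  10. {¬p10, p5, p3} — p5 is true.
  11. {p6, p1} — p1 is true.
  12. {p1, ¬p13} — p1 is true.
  13. {¬p12, p2, ¬p6} — ¬p6 is true.
  14. {p1, ¬p8, p12} — p1 is true.
  15. {¬p13, ¬p12} — ¬p13 is true.
  16. {p9, ¬p6} — p9 is true.
  17. {¬p2, p6} — ¬p2 is true.
  18. {¬p4, p1, p3} — p1 is true.
  19. {¬p1, ¬p10} — ¬p10 is true.
  20. {¬p7, ¬p13, ¬p3} — ¬p7 is true.
  21. {¬p13, ¬p8} — ¬p13 is true.
  22. {¬p4, p11} — p11 is true.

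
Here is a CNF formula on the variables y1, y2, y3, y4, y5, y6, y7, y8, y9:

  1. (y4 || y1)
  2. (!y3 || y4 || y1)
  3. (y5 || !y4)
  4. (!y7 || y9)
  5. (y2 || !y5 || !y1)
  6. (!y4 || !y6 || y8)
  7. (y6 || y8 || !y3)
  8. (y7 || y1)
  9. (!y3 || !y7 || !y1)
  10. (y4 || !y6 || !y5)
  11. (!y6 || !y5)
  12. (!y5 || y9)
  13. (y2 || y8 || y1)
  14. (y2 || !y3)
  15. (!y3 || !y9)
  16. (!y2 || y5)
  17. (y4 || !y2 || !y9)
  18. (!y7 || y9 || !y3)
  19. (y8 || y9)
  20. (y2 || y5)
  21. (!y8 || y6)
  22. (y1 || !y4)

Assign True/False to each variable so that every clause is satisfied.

y3 occurs only negated in the remaining clauses — set y3 = False.
Set y1 = True and propagate.
Try y2 = True.
  then y5 is forced to True.
  then y6 is forced to False.
  then y9 is forced to True.
  then y4 is forced to True.
  then y8 is forced to False.
y7 is now unconstrained; take y7 = True.
Every clause has at least one true literal under this assignment.

y1 = 1, y2 = 1, y3 = 0, y4 = 1, y5 = 1, y6 = 0, y7 = 1, y8 = 0, y9 = 1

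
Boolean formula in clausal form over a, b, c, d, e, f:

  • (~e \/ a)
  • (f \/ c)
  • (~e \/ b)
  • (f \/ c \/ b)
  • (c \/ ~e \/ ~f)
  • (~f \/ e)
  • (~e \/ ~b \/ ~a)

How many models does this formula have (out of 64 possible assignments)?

8

Satisfying assignments:
  a=0 b=0 c=1 d=0 e=0 f=0
  a=0 b=0 c=1 d=1 e=0 f=0
  a=0 b=1 c=1 d=0 e=0 f=0
  a=0 b=1 c=1 d=1 e=0 f=0
  a=1 b=0 c=1 d=0 e=0 f=0
  a=1 b=0 c=1 d=1 e=0 f=0
  a=1 b=1 c=1 d=0 e=0 f=0
  a=1 b=1 c=1 d=1 e=0 f=0
Count: 8.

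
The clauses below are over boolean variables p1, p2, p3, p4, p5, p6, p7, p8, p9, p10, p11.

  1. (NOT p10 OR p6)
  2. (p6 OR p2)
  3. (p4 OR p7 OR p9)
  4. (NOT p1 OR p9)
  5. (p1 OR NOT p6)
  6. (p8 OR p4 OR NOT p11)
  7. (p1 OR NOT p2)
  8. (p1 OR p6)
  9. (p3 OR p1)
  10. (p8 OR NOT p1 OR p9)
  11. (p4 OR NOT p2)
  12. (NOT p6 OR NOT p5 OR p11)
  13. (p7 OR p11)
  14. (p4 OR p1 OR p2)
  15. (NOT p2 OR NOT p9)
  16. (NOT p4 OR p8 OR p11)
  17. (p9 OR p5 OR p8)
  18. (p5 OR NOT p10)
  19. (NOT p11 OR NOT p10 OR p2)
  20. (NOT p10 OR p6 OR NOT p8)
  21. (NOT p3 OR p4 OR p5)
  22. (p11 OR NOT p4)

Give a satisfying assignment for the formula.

p7 occurs only positively in the remaining clauses — set p7 = True.
p10 occurs only negated in the remaining clauses — set p10 = False.
Branch on p1: take p1 = True.
  then p9 is forced to True.
  then p2 is forced to False.
  then p6 is forced to True.
Set p3 = False and propagate.
Branch on p4: take p4 = False.
For the remaining variables, p5 = True, p8 = True, p11 = True works.

p1=True, p2=False, p3=False, p4=False, p5=True, p6=True, p7=True, p8=True, p9=True, p10=False, p11=True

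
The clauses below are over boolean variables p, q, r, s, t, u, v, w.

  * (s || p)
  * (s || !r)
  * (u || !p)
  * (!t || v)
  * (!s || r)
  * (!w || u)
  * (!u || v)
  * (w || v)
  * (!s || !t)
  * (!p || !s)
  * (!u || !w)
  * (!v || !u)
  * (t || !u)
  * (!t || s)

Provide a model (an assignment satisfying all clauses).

p = False, q = True, r = True, s = True, t = False, u = False, v = True, w = False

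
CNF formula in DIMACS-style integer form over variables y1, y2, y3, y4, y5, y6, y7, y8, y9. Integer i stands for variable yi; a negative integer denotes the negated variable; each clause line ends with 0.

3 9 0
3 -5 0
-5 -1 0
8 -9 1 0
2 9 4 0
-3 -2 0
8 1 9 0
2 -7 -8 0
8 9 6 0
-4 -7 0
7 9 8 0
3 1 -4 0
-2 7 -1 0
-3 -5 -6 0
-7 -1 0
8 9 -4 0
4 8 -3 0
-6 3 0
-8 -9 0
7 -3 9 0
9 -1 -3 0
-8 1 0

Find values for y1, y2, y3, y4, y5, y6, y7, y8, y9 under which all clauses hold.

y1=True, y2=False, y3=True, y4=True, y5=False, y6=True, y7=False, y8=False, y9=True

y5 occurs only negated in the remaining clauses — set y5 = False.
Set y1 = True and propagate.
  then y7 is forced to False.
  then y2 is forced to False.
Branch on y3: take y3 = True.
  then y9 is forced to True.
  then y8 is forced to False.
  then y4 is forced to True.
y6 is now unconstrained; take y6 = True.
Every clause has at least one true literal under this assignment.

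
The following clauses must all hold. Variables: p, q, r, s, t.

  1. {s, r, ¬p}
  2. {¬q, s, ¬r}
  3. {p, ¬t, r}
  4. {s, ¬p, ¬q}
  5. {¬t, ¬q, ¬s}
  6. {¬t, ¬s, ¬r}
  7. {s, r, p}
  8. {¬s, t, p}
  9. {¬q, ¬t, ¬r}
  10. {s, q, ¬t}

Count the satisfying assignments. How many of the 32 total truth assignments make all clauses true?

7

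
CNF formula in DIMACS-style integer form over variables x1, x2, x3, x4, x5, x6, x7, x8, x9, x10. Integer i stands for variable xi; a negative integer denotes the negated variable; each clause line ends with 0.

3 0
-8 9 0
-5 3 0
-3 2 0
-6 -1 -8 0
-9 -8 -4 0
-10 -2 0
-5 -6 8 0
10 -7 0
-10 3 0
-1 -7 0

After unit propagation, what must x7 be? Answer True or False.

False

(x3) stands alone — x3 = True.
(~x3 | x2): since x3 = True, the clause reduces to (x2). x2 = True.
In (~x10 | ~x2), ~x2 is now false; ~x10 must hold, so x10 = False.
(~x7 | x10): since x10 = False, the clause reduces to (~x7). x7 = False.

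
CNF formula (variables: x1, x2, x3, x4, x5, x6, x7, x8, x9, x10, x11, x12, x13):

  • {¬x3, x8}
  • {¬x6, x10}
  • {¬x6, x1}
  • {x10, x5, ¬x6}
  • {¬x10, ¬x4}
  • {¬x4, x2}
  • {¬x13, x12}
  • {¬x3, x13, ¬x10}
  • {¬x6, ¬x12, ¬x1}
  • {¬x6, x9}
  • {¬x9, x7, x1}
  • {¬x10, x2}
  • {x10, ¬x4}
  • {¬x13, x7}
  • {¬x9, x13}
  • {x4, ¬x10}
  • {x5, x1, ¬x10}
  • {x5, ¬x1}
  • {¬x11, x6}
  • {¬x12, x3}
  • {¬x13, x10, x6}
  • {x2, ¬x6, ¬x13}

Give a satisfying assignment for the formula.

x1=F, x2=F, x3=T, x4=F, x5=F, x6=F, x7=F, x8=T, x9=F, x10=F, x11=F, x12=F, x13=F

Pure literal: x8 appears only positively; assign x8 = True.
Pure literal: x11 appears only negated; assign x11 = False.
Try x1 = False.
  then x6 is forced to False.
Try x2 = False.
  then x4 is forced to False.
  then x10 is forced to False.
  then x13 is forced to False.
  then x9 is forced to False.
Try x3 = True.
x5, x7, x12 are now unconstrained; take x5 = False, x7 = False, x12 = False.
Check each clause:
  1. {x8, ¬x3} — x8 is true.
  2. {¬x6, x10} — ¬x6 is true.
  3. {x1, ¬x6} — ¬x6 is true.
  4. {x5, ¬x6, x10} — ¬x6 is true.
  5. {¬x10, ¬x4} — ¬x4 is true.
  6. {¬x4, x2} — ¬x4 is true.
  7. {x12, ¬x13} — ¬x13 is true.
  8. {x13, ¬x3, ¬x10} — ¬x10 is true.
  9. {¬x6, ¬x1, ¬x12} — ¬x6 is true.
  10. {x9, ¬x6} — ¬x6 is true.
  11. {x1, x7, ¬x9} — ¬x9 is true.
  12. {x2, ¬x10} — ¬x10 is true.
  13. {¬x4, x10} — ¬x4 is true.
  14. {x7, ¬x13} — ¬x13 is true.
  15. {x13, ¬x9} — ¬x9 is true.
  16. {x4, ¬x10} — ¬x10 is true.
  17. {¬x10, x1, x5} — ¬x10 is true.
  18. {x5, ¬x1} — ¬x1 is true.
  19. {¬x11, x6} — ¬x11 is true.
  20. {¬x12, x3} — x3 is true.
  21. {x10, ¬x13, x6} — ¬x13 is true.
  22. {x2, ¬x6, ¬x13} — ¬x6 is true.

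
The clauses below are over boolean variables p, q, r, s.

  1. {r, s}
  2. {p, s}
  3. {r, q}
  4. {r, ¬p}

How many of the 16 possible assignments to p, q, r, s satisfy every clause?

7

The models are:
  p=F q=F r=T s=T
  p=F q=T r=F s=T
  p=F q=T r=T s=T
  p=T q=F r=T s=F
  p=T q=F r=T s=T
  p=T q=T r=T s=F
  p=T q=T r=T s=T
That's 7 in total.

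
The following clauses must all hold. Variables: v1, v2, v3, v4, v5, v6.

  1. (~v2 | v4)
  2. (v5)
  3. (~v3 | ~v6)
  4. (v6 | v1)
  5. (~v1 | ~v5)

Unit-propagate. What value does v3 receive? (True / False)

(v5) is a unit clause: v5 = True.
(~v1 | ~v5) with v5 = True leaves only ~v1, so v1 = False.
(v6 | v1): since v1 = False, the clause reduces to (v6). v6 = True.
(~v6 | ~v3) with v6 = True leaves only ~v3, so v3 = False.

False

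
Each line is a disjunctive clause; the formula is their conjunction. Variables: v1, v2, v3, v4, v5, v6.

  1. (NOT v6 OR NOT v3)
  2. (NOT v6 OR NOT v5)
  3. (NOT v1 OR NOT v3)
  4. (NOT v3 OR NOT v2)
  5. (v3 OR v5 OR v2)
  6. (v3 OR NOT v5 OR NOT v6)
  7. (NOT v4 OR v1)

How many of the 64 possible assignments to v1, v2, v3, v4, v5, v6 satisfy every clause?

Case analysis on v3 and v5:
  v3=1, v5=1: remaining (v1,v2,v4,v6) ∈ {(0,0,0,0)} — 1.
  v3=1, v5=0: remaining (v1,v2,v4,v6) ∈ {(0,0,0,0)} — 1.
  v3=0, v5=1: v2 free; 3 ways for (v1,v4,v6) × 2^1 = 6.
  v3=0, v5=0: v6 free; 3 ways for (v1,v2,v4) × 2^1 = 6.
Total: 1 + 1 + 6 + 6 = 14.

14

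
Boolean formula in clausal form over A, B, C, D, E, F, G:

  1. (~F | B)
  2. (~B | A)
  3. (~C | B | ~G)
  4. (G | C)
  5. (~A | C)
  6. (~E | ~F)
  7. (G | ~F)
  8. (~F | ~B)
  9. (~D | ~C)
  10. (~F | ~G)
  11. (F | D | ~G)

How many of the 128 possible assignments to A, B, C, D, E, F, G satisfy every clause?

8

Case analysis on F and G:
  F=T, G=T: a clause becomes empty — 0.
  F=T, G=F: a clause becomes empty — 0.
  F=F, G=T: remaining (A,B,C,D,E) ∈ {(F,F,F,T,F); (F,F,F,T,T)} — 2.
  F=F, G=F: E free; 3 ways for (A,B,C,D) × 2^1 = 6.
Total: 0 + 0 + 2 + 6 = 8.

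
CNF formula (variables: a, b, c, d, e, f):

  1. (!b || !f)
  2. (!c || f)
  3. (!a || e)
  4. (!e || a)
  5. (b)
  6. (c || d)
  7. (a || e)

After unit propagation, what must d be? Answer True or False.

(b) stands alone — b = True.
In (!f || !b), !b is now false; !f must hold, so f = False.
In (!c || f), f is now false; !c must hold, so c = False.
From (d || c) and c = False: d = True.

True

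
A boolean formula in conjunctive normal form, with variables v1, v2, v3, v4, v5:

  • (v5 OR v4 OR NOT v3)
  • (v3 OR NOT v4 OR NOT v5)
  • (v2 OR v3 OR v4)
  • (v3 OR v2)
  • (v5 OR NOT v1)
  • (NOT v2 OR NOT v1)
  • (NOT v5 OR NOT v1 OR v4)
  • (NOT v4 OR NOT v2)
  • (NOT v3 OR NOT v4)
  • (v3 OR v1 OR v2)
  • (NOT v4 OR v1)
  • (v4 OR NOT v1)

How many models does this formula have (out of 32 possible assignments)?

Satisfying assignments:
  v1=F v2=F v3=T v4=F v5=T
  v1=F v2=T v3=F v4=F v5=F
  v1=F v2=T v3=F v4=F v5=T
  v1=F v2=T v3=T v4=F v5=T
That's 4 in total.

4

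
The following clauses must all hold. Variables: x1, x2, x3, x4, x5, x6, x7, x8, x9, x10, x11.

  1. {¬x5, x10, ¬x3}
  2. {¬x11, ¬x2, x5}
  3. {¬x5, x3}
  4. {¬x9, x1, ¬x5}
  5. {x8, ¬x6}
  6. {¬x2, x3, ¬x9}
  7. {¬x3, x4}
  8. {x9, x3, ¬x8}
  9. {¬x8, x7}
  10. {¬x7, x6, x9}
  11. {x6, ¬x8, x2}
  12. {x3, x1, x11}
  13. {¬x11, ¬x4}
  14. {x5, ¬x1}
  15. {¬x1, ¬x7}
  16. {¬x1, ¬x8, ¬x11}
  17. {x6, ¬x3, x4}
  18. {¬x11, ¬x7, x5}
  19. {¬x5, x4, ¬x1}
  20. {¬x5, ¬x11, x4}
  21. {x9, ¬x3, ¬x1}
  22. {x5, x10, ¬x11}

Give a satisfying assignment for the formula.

Try x1 = False.
Branch on x2: take x2 = False.
The remaining clauses are satisfied by x3 = True, x4 = True, x5 = False, x6 = True, x7 = True, x8 = True, x9 = True, x10 = False, x11 = False.
Check each clause:
  1. {¬x5, ¬x3, x10} — ¬x5 is true.
  2. {¬x11, x5, ¬x2} — ¬x11 is true.
  3. {¬x5, x3} — x3 is true.
  4. {x1, ¬x5, ¬x9} — ¬x5 is true.
  5. {¬x6, x8} — x8 is true.
  6. {¬x9, x3, ¬x2} — x3 is true.
  7. {¬x3, x4} — x4 is true.
  8. {¬x8, x9, x3} — x9 is true.
  9. {¬x8, x7} — x7 is true.
  10. {x9, x6, ¬x7} — x9 is true.
  11. {x2, ¬x8, x6} — x6 is true.
  12. {x3, x1, x11} — x3 is true.
  13. {¬x4, ¬x11} — ¬x11 is true.
  14. {¬x1, x5} — ¬x1 is true.
  15. {¬x7, ¬x1} — ¬x1 is true.
  16. {¬x11, ¬x1, ¬x8} — ¬x11 is true.
  17. {x6, x4, ¬x3} — x4 is true.
  18. {x5, ¬x11, ¬x7} — ¬x11 is true.
  19. {x4, ¬x5, ¬x1} — ¬x5 is true.
  20. {¬x11, ¬x5, x4} — ¬x5 is true.
  21. {x9, ¬x3, ¬x1} — x9 is true.
  22. {¬x11, x10, x5} — ¬x11 is true.

x1=F, x2=F, x3=T, x4=T, x5=F, x6=T, x7=T, x8=T, x9=T, x10=F, x11=F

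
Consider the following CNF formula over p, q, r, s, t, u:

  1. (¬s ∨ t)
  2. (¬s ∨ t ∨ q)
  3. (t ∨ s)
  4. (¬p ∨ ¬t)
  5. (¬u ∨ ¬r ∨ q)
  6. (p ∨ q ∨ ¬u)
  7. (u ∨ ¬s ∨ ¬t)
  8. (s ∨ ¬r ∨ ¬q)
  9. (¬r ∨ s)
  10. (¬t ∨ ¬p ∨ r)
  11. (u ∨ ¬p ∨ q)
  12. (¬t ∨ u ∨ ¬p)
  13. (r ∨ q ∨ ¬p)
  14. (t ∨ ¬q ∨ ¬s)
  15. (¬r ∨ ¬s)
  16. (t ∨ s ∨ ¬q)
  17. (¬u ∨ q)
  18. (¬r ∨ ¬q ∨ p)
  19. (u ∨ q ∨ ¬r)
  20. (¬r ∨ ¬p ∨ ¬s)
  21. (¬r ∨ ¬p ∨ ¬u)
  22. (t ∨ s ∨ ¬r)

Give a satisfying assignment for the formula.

p = F, q = F, r = F, s = F, t = T, u = F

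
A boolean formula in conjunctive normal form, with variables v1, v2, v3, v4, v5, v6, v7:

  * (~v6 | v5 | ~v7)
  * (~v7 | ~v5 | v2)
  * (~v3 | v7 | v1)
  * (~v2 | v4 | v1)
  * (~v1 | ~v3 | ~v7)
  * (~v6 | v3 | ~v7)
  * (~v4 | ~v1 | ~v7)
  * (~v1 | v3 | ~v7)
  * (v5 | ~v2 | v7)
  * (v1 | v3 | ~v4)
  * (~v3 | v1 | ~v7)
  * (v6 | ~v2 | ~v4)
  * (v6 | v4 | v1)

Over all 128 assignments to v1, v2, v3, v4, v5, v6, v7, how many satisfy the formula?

24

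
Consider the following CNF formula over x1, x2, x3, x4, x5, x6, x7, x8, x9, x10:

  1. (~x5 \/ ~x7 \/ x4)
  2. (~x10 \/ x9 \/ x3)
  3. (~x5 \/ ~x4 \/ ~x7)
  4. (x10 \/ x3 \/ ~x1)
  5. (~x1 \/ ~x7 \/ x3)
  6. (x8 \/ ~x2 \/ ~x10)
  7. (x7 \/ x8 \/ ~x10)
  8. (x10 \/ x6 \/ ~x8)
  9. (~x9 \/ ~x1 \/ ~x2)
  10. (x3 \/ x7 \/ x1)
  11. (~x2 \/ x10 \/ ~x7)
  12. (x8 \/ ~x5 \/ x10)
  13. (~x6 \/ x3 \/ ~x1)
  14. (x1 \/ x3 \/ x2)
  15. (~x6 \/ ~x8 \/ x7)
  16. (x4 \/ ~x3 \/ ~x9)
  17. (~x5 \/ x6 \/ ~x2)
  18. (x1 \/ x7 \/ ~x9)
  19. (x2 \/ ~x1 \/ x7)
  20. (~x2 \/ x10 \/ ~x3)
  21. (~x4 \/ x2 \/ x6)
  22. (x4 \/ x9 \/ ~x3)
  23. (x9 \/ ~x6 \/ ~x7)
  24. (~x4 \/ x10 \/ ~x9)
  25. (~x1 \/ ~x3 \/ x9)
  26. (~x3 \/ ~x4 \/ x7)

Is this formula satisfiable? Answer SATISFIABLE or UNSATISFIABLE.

x5 occurs only negated in the remaining clauses — set x5 = False.
Try x1 = False.
Branch on x2: take x2 = True.
Try x3 = True.
  then x10 is forced to True.
  then x8 is forced to True.
For the remaining variables, x4 = True, x6 = True, x7 = True, x9 = True works.
So x1 = F  x2 = T  x3 = T  x4 = T  x5 = F  x6 = T  x7 = T  x8 = T  x9 = T  x10 = T is a satisfying assignment.

SATISFIABLE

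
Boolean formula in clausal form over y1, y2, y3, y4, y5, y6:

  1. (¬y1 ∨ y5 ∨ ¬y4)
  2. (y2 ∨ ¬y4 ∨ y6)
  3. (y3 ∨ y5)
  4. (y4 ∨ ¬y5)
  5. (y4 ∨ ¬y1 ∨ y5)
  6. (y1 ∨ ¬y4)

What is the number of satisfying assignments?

10

Case analysis on y4 and y5:
  y4=T, y5=T: y3 free; 3 ways for (y1,y2,y6) × 2^1 = 6.
  y4=T, y5=F: a clause becomes empty — 0.
  y4=F, y5=T: a clause becomes empty — 0.
  y4=F, y5=F: remaining (y1,y2,y3,y6) ∈ {(F,F,T,F); (F,F,T,T); (F,T,T,F); (F,T,T,T)} — 4.
Total: 6 + 0 + 0 + 4 = 10.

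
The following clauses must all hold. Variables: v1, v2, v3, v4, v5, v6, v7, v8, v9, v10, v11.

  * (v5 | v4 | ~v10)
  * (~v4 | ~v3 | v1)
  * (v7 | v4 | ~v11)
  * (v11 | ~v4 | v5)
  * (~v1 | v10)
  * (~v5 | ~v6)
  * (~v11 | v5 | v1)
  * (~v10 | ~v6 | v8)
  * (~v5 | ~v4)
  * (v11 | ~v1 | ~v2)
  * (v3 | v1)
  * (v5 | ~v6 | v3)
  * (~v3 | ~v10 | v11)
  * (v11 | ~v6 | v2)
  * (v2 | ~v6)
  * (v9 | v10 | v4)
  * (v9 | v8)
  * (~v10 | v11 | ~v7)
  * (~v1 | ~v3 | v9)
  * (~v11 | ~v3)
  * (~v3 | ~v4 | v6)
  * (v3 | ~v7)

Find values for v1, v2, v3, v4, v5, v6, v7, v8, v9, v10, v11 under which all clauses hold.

v8 occurs only positively in the remaining clauses — set v8 = True.
Pure literal: v9 appears only positively; assign v9 = True.
Branch on v1: take v1 = False.
  then v3 is forced to True.
  then v4 is forced to False.
  then v11 is forced to False.
  then v10 is forced to False.
Set v2 = True and propagate.
Set v5 = False and propagate.
v6, v7 are now unconstrained; take v6 = True, v7 = False.
Every clause has at least one true literal under this assignment.
Check each clause:
  1. (~v10 | v5 | v4) — ~v10 is true.
  2. (~v4 | v1 | ~v3) — ~v4 is true.
  3. (~v11 | v4 | v7) — ~v11 is true.
  4. (v11 | v5 | ~v4) — ~v4 is true.
  5. (v10 | ~v1) — ~v1 is true.
  6. (~v5 | ~v6) — ~v5 is true.
  7. (~v11 | v1 | v5) — ~v11 is true.
  8. (~v6 | v8 | ~v10) — v8 is true.
  9. (~v5 | ~v4) — ~v5 is true.
  10. (~v2 | ~v1 | v11) — ~v1 is true.
  11. (v1 | v3) — v3 is true.
  12. (~v6 | v3 | v5) — v3 is true.
  13. (~v10 | v11 | ~v3) — ~v10 is true.
  14. (v2 | ~v6 | v11) — v2 is true.
  15. (v2 | ~v6) — v2 is true.
  16. (v4 | v10 | v9) — v9 is true.
  17. (v8 | v9) — v8 is true.
  18. (~v10 | v11 | ~v7) — ~v7 is true.
  19. (~v1 | v9 | ~v3) — v9 is true.
  20. (~v11 | ~v3) — ~v11 is true.
  21. (v6 | ~v4 | ~v3) — ~v4 is true.
  22. (~v7 | v3) — ~v7 is true.

v1 = False, v2 = True, v3 = True, v4 = False, v5 = False, v6 = True, v7 = False, v8 = True, v9 = True, v10 = False, v11 = False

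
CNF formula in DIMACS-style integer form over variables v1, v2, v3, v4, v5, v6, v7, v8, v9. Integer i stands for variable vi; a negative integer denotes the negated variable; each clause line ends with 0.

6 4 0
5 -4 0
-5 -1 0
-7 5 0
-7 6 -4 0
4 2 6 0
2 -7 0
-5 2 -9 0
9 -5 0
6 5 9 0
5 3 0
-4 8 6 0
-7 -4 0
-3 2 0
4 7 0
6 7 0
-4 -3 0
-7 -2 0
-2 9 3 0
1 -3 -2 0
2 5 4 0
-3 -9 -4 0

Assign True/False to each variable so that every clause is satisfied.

v1 = 0, v2 = 1, v3 = 0, v4 = 1, v5 = 1, v6 = 1, v7 = 0, v8 = 1, v9 = 1

Check each clause:
  1. (v6 || v4) — v4 is true.
  2. (!v4 || v5) — v5 is true.
  3. (!v5 || !v1) — !v1 is true.
  4. (v5 || !v7) — !v7 is true.
  5. (v6 || !v7 || !v4) — !v7 is true.
  6. (v4 || v6 || v2) — v2 is true.
  7. (v2 || !v7) — !v7 is true.
  8. (!v9 || v2 || !v5) — v2 is true.
  9. (!v5 || v9) — v9 is true.
  10. (v6 || v9 || v5) — v9 is true.
  11. (v5 || v3) — v5 is true.
  12. (v8 || !v4 || v6) — v8 is true.
  13. (!v7 || !v4) — !v7 is true.
  14. (v2 || !v3) — v2 is true.
  15. (v4 || v7) — v4 is true.
  16. (v6 || v7) — v6 is true.
  17. (!v4 || !v3) — !v3 is true.
  18. (!v7 || !v2) — !v7 is true.
  19. (v3 || !v2 || v9) — v9 is true.
  20. (v1 || !v2 || !v3) — !v3 is true.
  21. (v5 || v4 || v2) — v2 is true.
  22. (!v4 || !v3 || !v9) — !v3 is true.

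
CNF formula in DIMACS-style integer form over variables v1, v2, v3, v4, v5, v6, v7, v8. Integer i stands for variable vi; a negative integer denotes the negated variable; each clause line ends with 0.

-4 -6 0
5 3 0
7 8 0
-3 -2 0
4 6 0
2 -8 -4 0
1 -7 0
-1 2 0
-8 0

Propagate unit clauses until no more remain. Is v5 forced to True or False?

True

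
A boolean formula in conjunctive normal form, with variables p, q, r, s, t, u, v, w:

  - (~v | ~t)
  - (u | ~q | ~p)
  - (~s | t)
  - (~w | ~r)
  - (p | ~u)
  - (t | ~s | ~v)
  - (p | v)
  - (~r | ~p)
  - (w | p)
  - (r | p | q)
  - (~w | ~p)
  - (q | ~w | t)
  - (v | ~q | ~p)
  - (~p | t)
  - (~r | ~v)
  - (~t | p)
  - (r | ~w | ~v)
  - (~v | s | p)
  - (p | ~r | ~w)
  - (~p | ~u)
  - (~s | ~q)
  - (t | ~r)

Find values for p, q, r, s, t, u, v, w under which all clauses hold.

p=T  q=F  r=F  s=T  t=T  u=F  v=F  w=F

Try p = True.
  then r is forced to False.
  then w is forced to False.
  then t is forced to True.
  then v is forced to False.
  then q is forced to False.
  then u is forced to False.
s is now unconstrained; take s = True.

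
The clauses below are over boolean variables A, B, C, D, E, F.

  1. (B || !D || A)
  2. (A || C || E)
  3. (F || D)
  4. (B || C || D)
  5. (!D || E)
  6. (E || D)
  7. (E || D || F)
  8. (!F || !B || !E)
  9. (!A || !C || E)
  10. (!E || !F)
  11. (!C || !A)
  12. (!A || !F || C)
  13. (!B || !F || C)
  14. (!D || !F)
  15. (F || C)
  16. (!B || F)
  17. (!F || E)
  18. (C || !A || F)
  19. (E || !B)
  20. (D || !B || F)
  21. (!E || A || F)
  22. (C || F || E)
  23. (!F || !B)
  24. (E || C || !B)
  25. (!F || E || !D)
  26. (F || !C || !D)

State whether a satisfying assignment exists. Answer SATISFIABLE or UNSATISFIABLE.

F = True:
  propagation gives E=False; an empty clause results — contradiction.
F = False:
  propagation gives D=True, E=True, C=True; an empty clause results — contradiction.
Every branch closes, so no satisfying assignment exists.

UNSATISFIABLE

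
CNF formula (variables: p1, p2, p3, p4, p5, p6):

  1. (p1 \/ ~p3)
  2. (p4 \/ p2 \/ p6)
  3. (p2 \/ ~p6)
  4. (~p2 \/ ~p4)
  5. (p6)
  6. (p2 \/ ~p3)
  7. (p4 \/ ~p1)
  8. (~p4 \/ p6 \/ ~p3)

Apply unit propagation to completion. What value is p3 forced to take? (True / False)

False

(p6) stands alone — p6 = True.
In (~p6 \/ p2), ~p6 is now false; p2 must hold, so p2 = True.
In (~p4 \/ ~p2), ~p2 is now false; ~p4 must hold, so p4 = False.
From (p4 \/ ~p1) and p4 = False: p1 = False.
(~p3 \/ p1) with p1 = False leaves only ~p3, so p3 = False.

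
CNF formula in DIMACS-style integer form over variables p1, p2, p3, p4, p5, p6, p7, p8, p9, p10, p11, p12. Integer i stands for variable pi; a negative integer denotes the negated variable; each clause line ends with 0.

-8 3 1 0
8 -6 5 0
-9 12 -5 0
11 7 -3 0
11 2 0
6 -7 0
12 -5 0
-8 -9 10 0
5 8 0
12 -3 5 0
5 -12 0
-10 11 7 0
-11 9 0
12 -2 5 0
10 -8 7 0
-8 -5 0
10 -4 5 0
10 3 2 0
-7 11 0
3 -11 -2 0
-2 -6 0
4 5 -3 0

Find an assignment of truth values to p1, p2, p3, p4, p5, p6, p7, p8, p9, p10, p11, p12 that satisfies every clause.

p1=True  p2=False  p3=True  p4=False  p5=True  p6=True  p7=False  p8=False  p9=True  p10=True  p11=True  p12=True

Check each clause:
  1. (p3 OR NOT p8 OR p1) — NOT p8 is true.
  2. (NOT p6 OR p8 OR p5) — p5 is true.
  3. (NOT p9 OR p12 OR NOT p5) — p12 is true.
  4. (NOT p3 OR p11 OR p7) — p11 is true.
  5. (p2 OR p11) — p11 is true.
  6. (p6 OR NOT p7) — NOT p7 is true.
  7. (p12 OR NOT p5) — p12 is true.
  8. (NOT p9 OR NOT p8 OR p10) — NOT p8 is true.
  9. (p8 OR p5) — p5 is true.
  10. (p12 OR p5 OR NOT p3) — p12 is true.
  11. (p5 OR NOT p12) — p5 is true.
  12. (NOT p10 OR p11 OR p7) — p11 is true.
  13. (NOT p11 OR p9) — p9 is true.
  14. (p12 OR NOT p2 OR p5) — p12 is true.
  15. (p7 OR NOT p8 OR p10) — NOT p8 is true.
  16. (NOT p5 OR NOT p8) — NOT p8 is true.
  17. (NOT p4 OR p10 OR p5) — p10 is true.
  18. (p10 OR p2 OR p3) — p10 is true.
  19. (p11 OR NOT p7) — NOT p7 is true.
  20. (p3 OR NOT p2 OR NOT p11) — p3 is true.
  21. (NOT p6 OR NOT p2) — NOT p2 is true.
  22. (p5 OR p4 OR NOT p3) — p5 is true.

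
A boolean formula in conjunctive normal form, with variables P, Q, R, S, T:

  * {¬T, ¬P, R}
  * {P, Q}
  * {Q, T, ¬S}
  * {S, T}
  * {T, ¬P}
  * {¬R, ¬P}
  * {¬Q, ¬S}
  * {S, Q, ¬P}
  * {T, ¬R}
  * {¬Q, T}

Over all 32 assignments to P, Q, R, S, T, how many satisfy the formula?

The models are:
  P=F Q=T R=F S=F T=T
  P=F Q=T R=T S=F T=T
Count: 2.

2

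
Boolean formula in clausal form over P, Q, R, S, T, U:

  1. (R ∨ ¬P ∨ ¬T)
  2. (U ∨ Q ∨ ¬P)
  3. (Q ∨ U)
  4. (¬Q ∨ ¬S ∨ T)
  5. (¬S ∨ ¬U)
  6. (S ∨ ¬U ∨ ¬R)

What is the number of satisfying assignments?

Split on U, then Q.
  U=T, Q=T: remaining (P,R,S,T) ∈ {(F,F,F,F); (F,F,F,T); (T,F,F,F)} — 3.
  U=T, Q=F: remaining (P,R,S,T) ∈ {(F,F,F,F); (F,F,F,T); (T,F,F,F)} — 3.
  U=F, Q=T: 10 of the 16 assignments to (P,R,S,T) work.
  U=F, Q=F: a clause becomes empty — 0.
Total: 3 + 3 + 10 + 0 = 16.

16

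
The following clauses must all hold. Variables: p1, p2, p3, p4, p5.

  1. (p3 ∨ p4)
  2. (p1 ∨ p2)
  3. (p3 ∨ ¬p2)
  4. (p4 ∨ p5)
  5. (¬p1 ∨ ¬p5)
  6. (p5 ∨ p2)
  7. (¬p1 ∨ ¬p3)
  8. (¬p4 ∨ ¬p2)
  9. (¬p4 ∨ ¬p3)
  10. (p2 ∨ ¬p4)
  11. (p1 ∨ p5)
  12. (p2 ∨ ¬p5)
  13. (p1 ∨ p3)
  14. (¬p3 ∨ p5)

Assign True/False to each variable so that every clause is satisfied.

Try p1 = False.
  then p2 is forced to True.
  then p3 is forced to True.
  then p4 is forced to False.
  then p5 is forced to True.

p1=0, p2=1, p3=1, p4=0, p5=1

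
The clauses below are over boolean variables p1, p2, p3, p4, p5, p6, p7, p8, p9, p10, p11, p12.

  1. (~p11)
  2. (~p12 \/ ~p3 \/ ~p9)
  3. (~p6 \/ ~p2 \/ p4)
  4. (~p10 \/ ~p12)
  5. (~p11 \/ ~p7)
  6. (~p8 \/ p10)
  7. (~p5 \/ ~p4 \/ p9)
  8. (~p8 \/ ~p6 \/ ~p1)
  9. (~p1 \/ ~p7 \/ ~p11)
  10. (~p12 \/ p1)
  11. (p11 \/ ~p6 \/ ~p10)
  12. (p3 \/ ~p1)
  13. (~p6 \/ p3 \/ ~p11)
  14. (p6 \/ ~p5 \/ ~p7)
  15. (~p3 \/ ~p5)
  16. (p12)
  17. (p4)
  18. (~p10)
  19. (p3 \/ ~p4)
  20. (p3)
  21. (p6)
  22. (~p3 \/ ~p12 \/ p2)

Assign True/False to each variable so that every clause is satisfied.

p1 = True  p2 = True  p3 = True  p4 = True  p5 = False  p6 = True  p7 = False  p8 = False  p9 = False  p10 = False  p11 = False  p12 = True

Check each clause:
  1. (~p11) — ~p11 is true.
  2. (~p3 \/ ~p9 \/ ~p12) — ~p9 is true.
  3. (p4 \/ ~p6 \/ ~p2) — p4 is true.
  4. (~p10 \/ ~p12) — ~p10 is true.
  5. (~p11 \/ ~p7) — ~p7 is true.
  6. (~p8 \/ p10) — ~p8 is true.
  7. (p9 \/ ~p4 \/ ~p5) — ~p5 is true.
  8. (~p1 \/ ~p6 \/ ~p8) — ~p8 is true.
  9. (~p7 \/ ~p1 \/ ~p11) — ~p7 is true.
  10. (~p12 \/ p1) — p1 is true.
  11. (~p10 \/ p11 \/ ~p6) — ~p10 is true.
  12. (~p1 \/ p3) — p3 is true.
  13. (p3 \/ ~p6 \/ ~p11) — p3 is true.
  14. (~p7 \/ ~p5 \/ p6) — ~p7 is true.
  15. (~p3 \/ ~p5) — ~p5 is true.
  16. (p12) — p12 is true.
  17. (p4) — p4 is true.
  18. (~p10) — ~p10 is true.
  19. (p3 \/ ~p4) — p3 is true.
  20. (p3) — p3 is true.
  21. (p6) — p6 is true.
  22. (~p12 \/ p2 \/ ~p3) — p2 is true.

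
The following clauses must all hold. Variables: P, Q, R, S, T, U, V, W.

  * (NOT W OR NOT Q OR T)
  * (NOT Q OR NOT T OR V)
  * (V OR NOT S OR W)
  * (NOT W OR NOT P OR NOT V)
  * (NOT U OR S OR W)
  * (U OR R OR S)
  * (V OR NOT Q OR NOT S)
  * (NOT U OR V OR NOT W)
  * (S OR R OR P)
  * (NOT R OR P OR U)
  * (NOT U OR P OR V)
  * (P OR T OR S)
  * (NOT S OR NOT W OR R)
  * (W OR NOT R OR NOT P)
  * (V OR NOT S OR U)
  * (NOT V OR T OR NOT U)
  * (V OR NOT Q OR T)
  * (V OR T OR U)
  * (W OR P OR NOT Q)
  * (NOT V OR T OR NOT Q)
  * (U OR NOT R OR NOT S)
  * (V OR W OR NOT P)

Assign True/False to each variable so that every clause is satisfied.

P=T, Q=F, R=F, S=T, T=T, U=F, V=T, W=F

Q occurs only negated in the remaining clauses — set Q = False.
Branch on P: take P = True.
Branch on R: take R = False.
Set S = True and propagate.
  then W is forced to False.
  then V is forced to True.
For the remaining variables, T = True, U = False works.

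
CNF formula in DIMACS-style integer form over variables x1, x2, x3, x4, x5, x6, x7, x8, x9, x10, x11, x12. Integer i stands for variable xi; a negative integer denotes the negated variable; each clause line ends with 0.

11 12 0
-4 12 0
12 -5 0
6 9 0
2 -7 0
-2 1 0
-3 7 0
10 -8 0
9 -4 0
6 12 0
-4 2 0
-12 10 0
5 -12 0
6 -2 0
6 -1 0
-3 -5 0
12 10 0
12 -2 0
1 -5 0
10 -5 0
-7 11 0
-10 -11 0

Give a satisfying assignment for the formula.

x3 occurs only negated in the remaining clauses — set x3 = False.
Pure literal: x6 appears only positively; assign x6 = True.
Try x1 = True.
Try x2 = True.
  then x12 is forced to True.
  then x10 is forced to True.
  then x5 is forced to True.
  then x11 is forced to False.
  then x7 is forced to False.
Try x4 = True.
  then x9 is forced to True.
x8 is now unconstrained; take x8 = False.

x1=T, x2=T, x3=F, x4=T, x5=T, x6=T, x7=F, x8=F, x9=T, x10=T, x11=F, x12=T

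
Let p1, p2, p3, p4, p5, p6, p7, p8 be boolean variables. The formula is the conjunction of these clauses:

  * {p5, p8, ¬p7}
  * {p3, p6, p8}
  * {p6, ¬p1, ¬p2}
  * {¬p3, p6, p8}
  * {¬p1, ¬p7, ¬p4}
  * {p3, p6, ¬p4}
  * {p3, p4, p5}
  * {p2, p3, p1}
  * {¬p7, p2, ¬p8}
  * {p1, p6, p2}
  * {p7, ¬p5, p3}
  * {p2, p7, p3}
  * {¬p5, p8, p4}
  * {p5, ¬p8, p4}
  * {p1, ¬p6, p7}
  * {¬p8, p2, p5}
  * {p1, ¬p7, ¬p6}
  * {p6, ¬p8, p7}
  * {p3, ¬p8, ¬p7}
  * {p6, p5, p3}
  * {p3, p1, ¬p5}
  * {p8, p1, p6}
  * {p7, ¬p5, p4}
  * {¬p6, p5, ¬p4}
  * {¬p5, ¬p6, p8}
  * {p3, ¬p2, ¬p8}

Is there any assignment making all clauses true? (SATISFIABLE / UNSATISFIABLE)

SATISFIABLE

Branch on p1: take p1 = True.
The remaining clauses are satisfied by p2 = True, p3 = True, p4 = False, p5 = False, p6 = True, p7 = False, p8 = False.
So p1 = T, p2 = T, p3 = T, p4 = F, p5 = F, p6 = T, p7 = F, p8 = F is a satisfying assignment.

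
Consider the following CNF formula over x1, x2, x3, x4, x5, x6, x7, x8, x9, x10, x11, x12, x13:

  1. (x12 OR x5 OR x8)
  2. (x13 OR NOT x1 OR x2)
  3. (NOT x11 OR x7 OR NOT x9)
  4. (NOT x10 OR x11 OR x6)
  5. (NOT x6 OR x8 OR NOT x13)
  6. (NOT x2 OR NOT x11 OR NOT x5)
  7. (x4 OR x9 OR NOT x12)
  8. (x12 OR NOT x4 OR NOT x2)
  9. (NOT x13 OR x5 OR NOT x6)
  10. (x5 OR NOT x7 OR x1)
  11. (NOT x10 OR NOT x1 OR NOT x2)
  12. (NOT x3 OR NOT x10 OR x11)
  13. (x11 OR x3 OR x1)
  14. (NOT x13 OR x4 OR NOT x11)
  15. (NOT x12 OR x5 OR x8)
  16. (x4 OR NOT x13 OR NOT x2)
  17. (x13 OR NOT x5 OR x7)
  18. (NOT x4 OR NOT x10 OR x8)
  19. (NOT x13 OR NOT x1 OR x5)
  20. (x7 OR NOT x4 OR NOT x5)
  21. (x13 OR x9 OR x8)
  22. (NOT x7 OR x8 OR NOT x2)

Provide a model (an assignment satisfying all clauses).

x1=True, x2=False, x3=False, x4=True, x5=True, x6=False, x7=True, x8=False, x9=False, x10=False, x11=False, x12=True, x13=True

Check each clause:
  1. (x5 OR x8 OR x12) — x12 is true.
  2. (NOT x1 OR x13 OR x2) — x13 is true.
  3. (NOT x11 OR NOT x9 OR x7) — NOT x9 is true.
  4. (x11 OR NOT x10 OR x6) — NOT x10 is true.
  5. (x8 OR NOT x13 OR NOT x6) — NOT x6 is true.
  6. (NOT x2 OR NOT x11 OR NOT x5) — NOT x11 is true.
  7. (x9 OR x4 OR NOT x12) — x4 is true.
  8. (NOT x4 OR x12 OR NOT x2) — x12 is true.
  9. (NOT x13 OR x5 OR NOT x6) — NOT x6 is true.
  10. (x1 OR NOT x7 OR x5) — x1 is true.
  11. (NOT x2 OR NOT x10 OR NOT x1) — NOT x10 is true.
  12. (NOT x10 OR x11 OR NOT x3) — NOT x3 is true.
  13. (x1 OR x3 OR x11) — x1 is true.
  14. (NOT x13 OR NOT x11 OR x4) — x4 is true.
  15. (NOT x12 OR x5 OR x8) — x5 is true.
  16. (x4 OR NOT x2 OR NOT x13) — x4 is true.
  17. (NOT x5 OR x7 OR x13) — x13 is true.
  18. (x8 OR NOT x10 OR NOT x4) — NOT x10 is true.
  19. (x5 OR NOT x13 OR NOT x1) — x5 is true.
  20. (NOT x5 OR x7 OR NOT x4) — x7 is true.
  21. (x13 OR x9 OR x8) — x13 is true.
  22. (NOT x7 OR NOT x2 OR x8) — NOT x2 is true.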